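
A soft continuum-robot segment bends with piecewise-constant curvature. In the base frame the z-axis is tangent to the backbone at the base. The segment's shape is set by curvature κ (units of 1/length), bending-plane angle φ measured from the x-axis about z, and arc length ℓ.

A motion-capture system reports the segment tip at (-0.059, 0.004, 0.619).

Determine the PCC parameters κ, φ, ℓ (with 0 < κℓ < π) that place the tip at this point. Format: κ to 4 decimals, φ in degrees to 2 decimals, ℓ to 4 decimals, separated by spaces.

ρ = √(x²+y²) = √(-0.059² + 0.004²) = 0.05914
φ = atan2(y, x) mod 360° = atan2(0.004, -0.059) = 176.1215°
|p|² = ρ² + z² = 0.05914² + 0.619² = 0.38666
κ = 2ρ / |p|² = 2×0.05914 / 0.38666 = 0.30588
θ = 2·atan2(ρ, z) = 2·atan2(0.05914, 0.619) = 0.19049 rad
ℓ = θ/κ = 0.19049/0.30588 = 0.62276

0.3059 176.12 0.6228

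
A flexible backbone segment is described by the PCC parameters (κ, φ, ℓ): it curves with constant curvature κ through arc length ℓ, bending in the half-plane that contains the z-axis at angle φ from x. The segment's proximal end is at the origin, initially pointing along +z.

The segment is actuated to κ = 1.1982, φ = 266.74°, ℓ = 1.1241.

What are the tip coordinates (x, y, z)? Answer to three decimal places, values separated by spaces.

θ = κ·ℓ = 1.1982 × 1.1241 = 1.34690 rad
ρ = (1 − cos θ)/κ = (1 − 0.22203)/1.1982 = 0.64928
z = sin θ / κ = 0.97504/1.1982 = 0.81375
x = ρ cos φ = 0.64928 × cos(266.74°) = -0.03692
y = ρ sin φ = 0.64928 × sin(266.74°) = -0.64823

-0.037 -0.648 0.814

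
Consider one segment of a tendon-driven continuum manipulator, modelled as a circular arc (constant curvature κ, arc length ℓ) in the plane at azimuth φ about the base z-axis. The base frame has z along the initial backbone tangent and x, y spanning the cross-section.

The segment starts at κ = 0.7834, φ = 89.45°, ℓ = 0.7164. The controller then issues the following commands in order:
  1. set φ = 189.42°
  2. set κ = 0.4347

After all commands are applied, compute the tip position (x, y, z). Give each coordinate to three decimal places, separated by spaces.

-0.109 -0.018 0.705

initial: κ=0.7834, φ=89.45°, ℓ=0.7164
cmd 1: set φ=189.42° → (κ,φ,ℓ)=(0.7834,189.42°,0.7164) → tip=(-0.1932,-0.0320,0.6794)
cmd 2: set κ=0.4347 → (κ,φ,ℓ)=(0.4347,189.42°,0.7164) → tip=(-0.1092,-0.0181,0.7049)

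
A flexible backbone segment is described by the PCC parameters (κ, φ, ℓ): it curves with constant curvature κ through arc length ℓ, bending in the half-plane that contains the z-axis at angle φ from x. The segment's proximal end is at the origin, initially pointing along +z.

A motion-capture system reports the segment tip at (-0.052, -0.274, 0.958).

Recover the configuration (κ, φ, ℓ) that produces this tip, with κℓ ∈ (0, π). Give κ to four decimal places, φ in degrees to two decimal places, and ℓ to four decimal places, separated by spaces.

0.5603 259.25 1.0112

ρ = √(x²+y²) = √(-0.052² + -0.274²) = 0.27889
φ = atan2(y, x) mod 360° = atan2(-0.274, -0.052) = 259.2541°
|p|² = ρ² + z² = 0.27889² + 0.958² = 0.99554
κ = 2ρ / |p|² = 2×0.27889 / 0.99554 = 0.56028
θ = 2·atan2(ρ, z) = 2·atan2(0.27889, 0.958) = 0.56658 rad
ℓ = θ/κ = 0.56658/0.56028 = 1.01124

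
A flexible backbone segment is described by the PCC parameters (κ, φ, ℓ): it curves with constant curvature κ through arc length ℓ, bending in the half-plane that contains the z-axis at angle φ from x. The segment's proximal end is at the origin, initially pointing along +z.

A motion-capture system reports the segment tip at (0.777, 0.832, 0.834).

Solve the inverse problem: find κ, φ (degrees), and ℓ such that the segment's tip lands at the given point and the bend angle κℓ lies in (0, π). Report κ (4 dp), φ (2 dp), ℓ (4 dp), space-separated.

ρ = √(x²+y²) = √(0.777² + 0.832²) = 1.13840
φ = atan2(y, x) mod 360° = atan2(0.832, 0.777) = 46.9578°
|p|² = ρ² + z² = 1.13840² + 0.834² = 1.99151
κ = 2ρ / |p|² = 2×1.13840 / 1.99151 = 1.14325
θ = 2·atan2(ρ, z) = 2·atan2(1.13840, 0.834) = 1.87704 rad
ℓ = θ/κ = 1.87704/1.14325 = 1.64184

1.1433 46.96 1.6418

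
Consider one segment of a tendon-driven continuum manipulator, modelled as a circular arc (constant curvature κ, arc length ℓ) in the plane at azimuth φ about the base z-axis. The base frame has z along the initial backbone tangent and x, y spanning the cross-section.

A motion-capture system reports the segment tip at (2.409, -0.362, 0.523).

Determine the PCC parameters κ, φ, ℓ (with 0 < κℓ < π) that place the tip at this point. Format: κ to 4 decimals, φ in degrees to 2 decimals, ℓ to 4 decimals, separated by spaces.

0.7848 351.45 3.4640

ρ = √(x²+y²) = √(2.409² + -0.362²) = 2.43605
φ = atan2(y, x) mod 360° = atan2(-0.362, 2.409) = 351.4541°
|p|² = ρ² + z² = 2.43605² + 0.523² = 6.20785
κ = 2ρ / |p|² = 2×2.43605 / 6.20785 = 0.78483
θ = 2·atan2(ρ, z) = 2·atan2(2.43605, 0.523) = 2.71863 rad
ℓ = θ/κ = 2.71863/0.78483 = 3.46398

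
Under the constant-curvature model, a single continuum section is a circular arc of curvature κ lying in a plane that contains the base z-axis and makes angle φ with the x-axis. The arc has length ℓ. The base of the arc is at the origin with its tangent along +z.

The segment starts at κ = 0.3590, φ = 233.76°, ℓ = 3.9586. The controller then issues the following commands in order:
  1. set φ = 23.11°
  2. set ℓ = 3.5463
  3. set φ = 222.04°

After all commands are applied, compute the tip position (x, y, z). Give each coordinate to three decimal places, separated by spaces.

-1.462 -1.318 2.663

initial: κ=0.3590, φ=233.76°, ℓ=3.9586
cmd 1: set φ=23.11° → (κ,φ,ℓ)=(0.3590,23.11°,3.9586) → tip=(2.1800,0.9303,2.7544)
cmd 2: set ℓ=3.5463 → (κ,φ,ℓ)=(0.3590,23.11°,3.5463) → tip=(1.8106,0.7726,2.6630)
cmd 3: set φ=222.04° → (κ,φ,ℓ)=(0.3590,222.04°,3.5463) → tip=(-1.4620,-1.3182,2.6630)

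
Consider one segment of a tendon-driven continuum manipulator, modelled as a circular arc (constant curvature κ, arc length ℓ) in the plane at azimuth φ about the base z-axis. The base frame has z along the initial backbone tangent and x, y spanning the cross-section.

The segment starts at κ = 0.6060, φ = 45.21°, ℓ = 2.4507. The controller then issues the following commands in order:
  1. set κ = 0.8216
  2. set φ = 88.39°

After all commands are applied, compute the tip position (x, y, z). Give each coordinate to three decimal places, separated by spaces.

initial: κ=0.6060, φ=45.21°, ℓ=2.4507
cmd 1: set κ=0.8216 → (κ,φ,ℓ)=(0.8216,45.21°,2.4507) → tip=(1.2248,1.2338,1.0998)
cmd 2: set φ=88.39° → (κ,φ,ℓ)=(0.8216,88.39°,2.4507) → tip=(0.0488,1.7378,1.0998)

0.049 1.738 1.100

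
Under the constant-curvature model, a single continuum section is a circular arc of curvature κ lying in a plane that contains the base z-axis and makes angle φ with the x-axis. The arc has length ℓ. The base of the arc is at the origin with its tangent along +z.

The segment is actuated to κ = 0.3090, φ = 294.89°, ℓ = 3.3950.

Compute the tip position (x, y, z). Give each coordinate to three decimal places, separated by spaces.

0.683 -1.473 2.806

θ = κ·ℓ = 0.3090 × 3.3950 = 1.04906 rad
ρ = (1 − cos θ)/κ = (1 − 0.49839)/0.3090 = 1.62333
z = sin θ / κ = 0.86695/0.3090 = 2.80567
x = ρ cos φ = 1.62333 × cos(294.89°) = 0.68322
y = ρ sin φ = 1.62333 × sin(294.89°) = -1.47255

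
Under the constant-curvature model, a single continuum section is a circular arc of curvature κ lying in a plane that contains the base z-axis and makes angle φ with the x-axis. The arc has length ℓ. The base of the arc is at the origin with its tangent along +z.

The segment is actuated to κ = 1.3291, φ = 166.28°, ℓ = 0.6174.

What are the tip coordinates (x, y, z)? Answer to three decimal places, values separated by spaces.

θ = κ·ℓ = 1.3291 × 0.6174 = 0.82059 rad
ρ = (1 − cos θ)/κ = (1 − 0.68179)/1.3291 = 0.23942
z = sin θ / κ = 0.73155/1.3291 = 0.55041
x = ρ cos φ = 0.23942 × cos(166.28°) = -0.23258
y = ρ sin φ = 0.23942 × sin(166.28°) = 0.05678

-0.233 0.057 0.550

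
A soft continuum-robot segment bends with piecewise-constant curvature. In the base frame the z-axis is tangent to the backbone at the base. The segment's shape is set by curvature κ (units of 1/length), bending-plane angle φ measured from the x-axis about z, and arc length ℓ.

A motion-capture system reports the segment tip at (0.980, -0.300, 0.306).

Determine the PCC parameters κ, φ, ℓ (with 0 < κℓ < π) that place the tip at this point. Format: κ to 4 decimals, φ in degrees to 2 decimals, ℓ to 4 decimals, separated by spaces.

1.7917 342.98 1.4295

ρ = √(x²+y²) = √(0.980² + -0.300²) = 1.02489
φ = atan2(y, x) mod 360° = atan2(-0.300, 0.980) = 342.9795°
|p|² = ρ² + z² = 1.02489² + 0.306² = 1.14404
κ = 2ρ / |p|² = 2×1.02489 / 1.14404 = 1.79171
θ = 2·atan2(ρ, z) = 2·atan2(1.02489, 0.306) = 2.56131 rad
ℓ = θ/κ = 2.56131/1.79171 = 1.42953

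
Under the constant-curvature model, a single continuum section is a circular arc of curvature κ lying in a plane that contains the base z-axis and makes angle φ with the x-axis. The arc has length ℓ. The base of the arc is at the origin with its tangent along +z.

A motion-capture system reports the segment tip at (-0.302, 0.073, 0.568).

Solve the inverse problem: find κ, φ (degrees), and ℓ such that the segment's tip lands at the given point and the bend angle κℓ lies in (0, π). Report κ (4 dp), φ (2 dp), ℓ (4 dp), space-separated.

ρ = √(x²+y²) = √(-0.302² + 0.073²) = 0.31070
φ = atan2(y, x) mod 360° = atan2(0.073, -0.302) = 166.4110°
|p|² = ρ² + z² = 0.31070² + 0.568² = 0.41916
κ = 2ρ / |p|² = 2×0.31070 / 0.41916 = 1.48249
θ = 2·atan2(ρ, z) = 2·atan2(0.31070, 0.568) = 1.00108 rad
ℓ = θ/κ = 1.00108/1.48249 = 0.67527

1.4825 166.41 0.6753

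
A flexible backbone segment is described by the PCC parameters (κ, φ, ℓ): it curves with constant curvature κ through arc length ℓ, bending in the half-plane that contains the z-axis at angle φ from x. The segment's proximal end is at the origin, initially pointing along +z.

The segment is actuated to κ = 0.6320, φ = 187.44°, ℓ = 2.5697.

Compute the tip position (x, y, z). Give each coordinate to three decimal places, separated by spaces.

-1.652 -0.216 1.580

θ = κ·ℓ = 0.6320 × 2.5697 = 1.62405 rad
ρ = (1 − cos θ)/κ = (1 − -0.05323)/0.6320 = 1.66650
z = sin θ / κ = 0.99858/0.6320 = 1.58004
x = ρ cos φ = 1.66650 × cos(187.44°) = -1.65247
y = ρ sin φ = 1.66650 × sin(187.44°) = -0.21579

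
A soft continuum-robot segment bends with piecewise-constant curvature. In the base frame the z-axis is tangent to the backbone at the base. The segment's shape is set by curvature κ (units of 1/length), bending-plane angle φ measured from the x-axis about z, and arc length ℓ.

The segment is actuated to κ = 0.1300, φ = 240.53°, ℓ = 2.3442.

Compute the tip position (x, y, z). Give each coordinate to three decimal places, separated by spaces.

θ = κ·ℓ = 0.1300 × 2.3442 = 0.30475 rad
ρ = (1 − cos θ)/κ = (1 − 0.95392)/0.1300 = 0.35444
z = sin θ / κ = 0.30005/0.1300 = 2.30808
x = ρ cos φ = 0.35444 × cos(240.53°) = -0.17437
y = ρ sin φ = 0.35444 × sin(240.53°) = -0.30858

-0.174 -0.309 2.308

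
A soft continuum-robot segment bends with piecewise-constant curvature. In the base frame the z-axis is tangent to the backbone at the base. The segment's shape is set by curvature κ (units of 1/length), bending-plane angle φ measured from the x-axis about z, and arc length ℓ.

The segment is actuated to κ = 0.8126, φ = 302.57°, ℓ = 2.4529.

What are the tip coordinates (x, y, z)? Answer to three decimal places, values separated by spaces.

θ = κ·ℓ = 0.8126 × 2.4529 = 1.99323 rad
ρ = (1 − cos θ)/κ = (1 − -0.40998)/0.8126 = 1.73514
z = sin θ / κ = 0.91210/0.8126 = 1.12244
x = ρ cos φ = 1.73514 × cos(302.57°) = 0.93408
y = ρ sin φ = 1.73514 × sin(302.57°) = -1.46227

0.934 -1.462 1.122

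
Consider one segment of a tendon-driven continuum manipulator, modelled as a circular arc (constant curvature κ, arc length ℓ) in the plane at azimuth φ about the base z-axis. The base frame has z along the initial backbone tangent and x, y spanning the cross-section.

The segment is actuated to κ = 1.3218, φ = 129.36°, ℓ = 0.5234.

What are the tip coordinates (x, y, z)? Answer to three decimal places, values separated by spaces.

-0.110 0.134 0.483

θ = κ·ℓ = 1.3218 × 0.5234 = 0.69183 rad
ρ = (1 − cos θ)/κ = (1 − 0.77008)/1.3218 = 0.17394
z = sin θ / κ = 0.63795/1.3218 = 0.48264
x = ρ cos φ = 0.17394 × cos(129.36°) = -0.11031
y = ρ sin φ = 0.17394 × sin(129.36°) = 0.13449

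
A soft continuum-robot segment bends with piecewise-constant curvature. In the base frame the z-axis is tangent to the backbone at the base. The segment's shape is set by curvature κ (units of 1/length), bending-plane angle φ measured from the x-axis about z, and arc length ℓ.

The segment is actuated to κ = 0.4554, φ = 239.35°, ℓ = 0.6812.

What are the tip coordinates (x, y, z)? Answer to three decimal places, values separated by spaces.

θ = κ·ℓ = 0.4554 × 0.6812 = 0.31022 rad
ρ = (1 − cos θ)/κ = (1 − 0.95227)/0.4554 = 0.10482
z = sin θ / κ = 0.30527/0.4554 = 0.67033
x = ρ cos φ = 0.10482 × cos(239.35°) = -0.05343
y = ρ sin φ = 0.10482 × sin(239.35°) = -0.09017

-0.053 -0.090 0.670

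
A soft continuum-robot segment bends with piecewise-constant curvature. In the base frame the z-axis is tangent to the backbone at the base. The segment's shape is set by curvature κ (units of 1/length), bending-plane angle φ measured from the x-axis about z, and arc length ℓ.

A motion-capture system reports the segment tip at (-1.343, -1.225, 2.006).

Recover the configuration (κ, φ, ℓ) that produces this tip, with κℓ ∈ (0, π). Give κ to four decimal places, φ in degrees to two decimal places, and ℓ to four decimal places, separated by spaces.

ρ = √(x²+y²) = √(-1.343² + -1.225²) = 1.81777
φ = atan2(y, x) mod 360° = atan2(-1.225, -1.343) = 222.3691°
|p|² = ρ² + z² = 1.81777² + 2.006² = 7.32831
κ = 2ρ / |p|² = 2×1.81777 / 7.32831 = 0.49609
θ = 2·atan2(ρ, z) = 2·atan2(1.81777, 2.006) = 1.47242 rad
ℓ = θ/κ = 1.47242/0.49609 = 2.96803

0.4961 222.37 2.9680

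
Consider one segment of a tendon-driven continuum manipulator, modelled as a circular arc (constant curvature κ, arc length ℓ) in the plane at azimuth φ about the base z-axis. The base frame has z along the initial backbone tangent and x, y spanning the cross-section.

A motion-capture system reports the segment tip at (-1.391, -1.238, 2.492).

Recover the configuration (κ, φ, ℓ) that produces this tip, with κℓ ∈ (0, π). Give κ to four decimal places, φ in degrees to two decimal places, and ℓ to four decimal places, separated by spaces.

ρ = √(x²+y²) = √(-1.391² + -1.238²) = 1.86213
φ = atan2(y, x) mod 360° = atan2(-1.238, -1.391) = 221.6693°
|p|² = ρ² + z² = 1.86213² + 2.492² = 9.67759
κ = 2ρ / |p|² = 2×1.86213 / 9.67759 = 0.38483
θ = 2·atan2(ρ, z) = 2·atan2(1.86213, 2.492) = 1.28347 rad
ℓ = θ/κ = 1.28347/0.38483 = 3.33513

0.3848 221.67 3.3351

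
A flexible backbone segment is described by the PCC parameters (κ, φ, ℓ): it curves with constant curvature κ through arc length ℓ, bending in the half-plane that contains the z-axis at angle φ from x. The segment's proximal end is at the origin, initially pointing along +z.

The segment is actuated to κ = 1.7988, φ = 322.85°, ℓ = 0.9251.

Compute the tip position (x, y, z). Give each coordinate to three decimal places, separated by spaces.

0.484 -0.367 0.554

θ = κ·ℓ = 1.7988 × 0.9251 = 1.66407 rad
ρ = (1 − cos θ)/κ = (1 − -0.09314)/1.7988 = 0.60770
z = sin θ / κ = 0.99565/1.7988 = 0.55351
x = ρ cos φ = 0.60770 × cos(322.85°) = 0.48438
y = ρ sin φ = 0.60770 × sin(322.85°) = -0.36699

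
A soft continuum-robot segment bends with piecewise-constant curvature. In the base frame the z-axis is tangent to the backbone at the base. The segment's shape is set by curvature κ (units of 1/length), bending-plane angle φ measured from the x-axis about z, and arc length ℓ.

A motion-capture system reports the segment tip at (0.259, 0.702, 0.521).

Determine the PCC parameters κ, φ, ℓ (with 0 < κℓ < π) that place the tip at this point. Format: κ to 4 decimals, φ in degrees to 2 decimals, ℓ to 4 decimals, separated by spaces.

1.8001 69.75 1.0694

ρ = √(x²+y²) = √(0.259² + 0.702²) = 0.74825
φ = atan2(y, x) mod 360° = atan2(0.702, 0.259) = 69.7487°
|p|² = ρ² + z² = 0.74825² + 0.521² = 0.83133
κ = 2ρ / |p|² = 2×0.74825 / 0.83133 = 1.80015
θ = 2·atan2(ρ, z) = 2·atan2(0.74825, 0.521) = 1.92513 rad
ℓ = θ/κ = 1.92513/1.80015 = 1.06943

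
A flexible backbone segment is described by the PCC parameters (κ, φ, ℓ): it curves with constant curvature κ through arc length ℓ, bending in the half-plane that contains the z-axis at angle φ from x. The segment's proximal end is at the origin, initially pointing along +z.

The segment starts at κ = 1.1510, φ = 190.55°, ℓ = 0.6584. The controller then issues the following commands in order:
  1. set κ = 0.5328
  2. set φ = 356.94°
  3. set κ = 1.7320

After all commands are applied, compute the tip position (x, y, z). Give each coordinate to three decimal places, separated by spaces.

0.336 -0.018 0.525

initial: κ=1.1510, φ=190.55°, ℓ=0.6584
cmd 1: set κ=0.5328 → (κ,φ,ℓ)=(0.5328,190.55°,0.6584) → tip=(-0.1124,-0.0209,0.6450)
cmd 2: set φ=356.94° → (κ,φ,ℓ)=(0.5328,356.94°,0.6584) → tip=(0.1141,-0.0061,0.6450)
cmd 3: set κ=1.7320 → (κ,φ,ℓ)=(1.7320,356.94°,0.6584) → tip=(0.3360,-0.0180,0.5247)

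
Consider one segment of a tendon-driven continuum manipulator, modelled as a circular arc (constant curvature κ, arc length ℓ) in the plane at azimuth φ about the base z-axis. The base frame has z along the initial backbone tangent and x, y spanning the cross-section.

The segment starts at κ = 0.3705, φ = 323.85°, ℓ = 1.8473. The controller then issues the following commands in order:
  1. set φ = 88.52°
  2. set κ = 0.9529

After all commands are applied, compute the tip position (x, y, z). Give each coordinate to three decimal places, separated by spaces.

initial: κ=0.3705, φ=323.85°, ℓ=1.8473
cmd 1: set φ=88.52° → (κ,φ,ℓ)=(0.3705,88.52°,1.8473) → tip=(0.0157,0.6077,1.7064)
cmd 2: set κ=0.9529 → (κ,φ,ℓ)=(0.9529,88.52°,1.8473) → tip=(0.0322,1.2467,1.0306)

0.032 1.247 1.031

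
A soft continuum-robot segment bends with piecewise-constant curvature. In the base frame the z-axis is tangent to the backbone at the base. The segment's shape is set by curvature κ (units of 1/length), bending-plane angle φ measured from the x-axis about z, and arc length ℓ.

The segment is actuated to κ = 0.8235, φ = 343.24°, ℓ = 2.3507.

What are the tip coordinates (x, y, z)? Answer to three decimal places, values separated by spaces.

1.578 -0.475 1.134

θ = κ·ℓ = 0.8235 × 2.3507 = 1.93580 rad
ρ = (1 − cos θ)/κ = (1 − -0.35695)/0.8235 = 1.64779
z = sin θ / κ = 0.93412/0.8235 = 1.13433
x = ρ cos φ = 1.64779 × cos(343.24°) = 1.57779
y = ρ sin φ = 1.64779 × sin(343.24°) = -0.47516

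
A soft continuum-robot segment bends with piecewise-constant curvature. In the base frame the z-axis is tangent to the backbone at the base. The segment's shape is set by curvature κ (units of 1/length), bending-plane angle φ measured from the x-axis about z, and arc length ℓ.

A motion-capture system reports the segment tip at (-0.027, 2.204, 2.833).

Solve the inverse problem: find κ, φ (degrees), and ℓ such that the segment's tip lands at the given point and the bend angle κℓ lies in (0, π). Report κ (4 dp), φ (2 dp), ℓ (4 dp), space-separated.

0.3421 90.70 3.8650

ρ = √(x²+y²) = √(-0.027² + 2.204²) = 2.20417
φ = atan2(y, x) mod 360° = atan2(2.204, -0.027) = 90.7019°
|p|² = ρ² + z² = 2.20417² + 2.833² = 12.88423
κ = 2ρ / |p|² = 2×2.20417 / 12.88423 = 0.34215
θ = 2·atan2(ρ, z) = 2·atan2(2.20417, 2.833) = 1.32240 rad
ℓ = θ/κ = 1.32240/0.34215 = 3.86499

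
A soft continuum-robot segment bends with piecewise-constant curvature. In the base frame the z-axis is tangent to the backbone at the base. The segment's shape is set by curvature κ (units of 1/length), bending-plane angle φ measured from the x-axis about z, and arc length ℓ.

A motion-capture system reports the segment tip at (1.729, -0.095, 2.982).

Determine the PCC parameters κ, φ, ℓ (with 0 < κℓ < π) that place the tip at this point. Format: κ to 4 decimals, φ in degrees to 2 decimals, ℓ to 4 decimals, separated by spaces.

ρ = √(x²+y²) = √(1.729² + -0.095²) = 1.73161
φ = atan2(y, x) mod 360° = atan2(-0.095, 1.729) = 356.8550°
|p|² = ρ² + z² = 1.73161² + 2.982² = 11.89079
κ = 2ρ / |p|² = 2×1.73161 / 11.89079 = 0.29125
θ = 2·atan2(ρ, z) = 2·atan2(1.73161, 2.982) = 1.05220 rad
ℓ = θ/κ = 1.05220/0.29125 = 3.61266

0.2913 356.86 3.6127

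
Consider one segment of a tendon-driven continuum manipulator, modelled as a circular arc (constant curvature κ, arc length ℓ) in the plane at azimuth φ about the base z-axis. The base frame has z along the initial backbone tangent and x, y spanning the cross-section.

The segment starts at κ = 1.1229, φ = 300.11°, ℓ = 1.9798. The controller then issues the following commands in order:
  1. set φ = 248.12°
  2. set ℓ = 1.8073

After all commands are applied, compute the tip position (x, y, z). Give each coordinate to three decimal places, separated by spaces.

initial: κ=1.1229, φ=300.11°, ℓ=1.9798
cmd 1: set φ=248.12° → (κ,φ,ℓ)=(1.1229,248.12°,1.9798) → tip=(-0.5333,-1.3281,0.7077)
cmd 2: set ℓ=1.8073 → (κ,φ,ℓ)=(1.1229,248.12°,1.8073) → tip=(-0.4788,-1.1923,0.7985)

-0.479 -1.192 0.799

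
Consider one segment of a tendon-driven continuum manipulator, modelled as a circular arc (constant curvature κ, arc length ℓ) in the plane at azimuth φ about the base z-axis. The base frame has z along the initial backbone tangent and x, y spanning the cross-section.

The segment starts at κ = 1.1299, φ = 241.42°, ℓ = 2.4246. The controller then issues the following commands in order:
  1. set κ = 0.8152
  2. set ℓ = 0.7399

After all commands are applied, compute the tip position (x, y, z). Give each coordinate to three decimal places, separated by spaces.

-0.104 -0.190 0.696

initial: κ=1.1299, φ=241.42°, ℓ=2.4246
cmd 1: set κ=0.8152 → (κ,φ,ℓ)=(0.8152,241.42°,2.4246) → tip=(-0.8185,-1.5024,1.1271)
cmd 2: set ℓ=0.7399 → (κ,φ,ℓ)=(0.8152,241.42°,0.7399) → tip=(-0.1036,-0.1901,0.6958)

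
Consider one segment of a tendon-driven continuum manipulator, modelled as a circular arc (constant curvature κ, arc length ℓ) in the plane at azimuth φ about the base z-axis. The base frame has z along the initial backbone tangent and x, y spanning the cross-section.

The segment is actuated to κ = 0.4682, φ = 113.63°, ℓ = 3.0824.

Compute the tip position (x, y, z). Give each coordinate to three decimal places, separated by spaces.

-0.747 1.708 2.118

θ = κ·ℓ = 0.4682 × 3.0824 = 1.44318 rad
ρ = (1 − cos θ)/κ = (1 − 0.12727)/0.4682 = 1.86401
z = sin θ / κ = 0.99187/0.4682 = 2.11847
x = ρ cos φ = 1.86401 × cos(113.63°) = -0.74715
y = ρ sin φ = 1.86401 × sin(113.63°) = 1.70772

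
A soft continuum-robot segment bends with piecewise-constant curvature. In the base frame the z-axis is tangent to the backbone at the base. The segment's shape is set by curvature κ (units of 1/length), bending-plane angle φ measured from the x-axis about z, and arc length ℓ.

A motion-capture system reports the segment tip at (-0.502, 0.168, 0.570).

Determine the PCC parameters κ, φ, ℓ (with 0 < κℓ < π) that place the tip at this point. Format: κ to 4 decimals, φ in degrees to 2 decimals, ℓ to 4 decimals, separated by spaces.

1.7496 161.50 0.8556

ρ = √(x²+y²) = √(-0.502² + 0.168²) = 0.52937
φ = atan2(y, x) mod 360° = atan2(0.168, -0.502) = 161.4966°
|p|² = ρ² + z² = 0.52937² + 0.570² = 0.60513
κ = 2ρ / |p|² = 2×0.52937 / 0.60513 = 1.74960
θ = 2·atan2(ρ, z) = 2·atan2(0.52937, 0.570) = 1.49691 rad
ℓ = θ/κ = 1.49691/1.74960 = 0.85557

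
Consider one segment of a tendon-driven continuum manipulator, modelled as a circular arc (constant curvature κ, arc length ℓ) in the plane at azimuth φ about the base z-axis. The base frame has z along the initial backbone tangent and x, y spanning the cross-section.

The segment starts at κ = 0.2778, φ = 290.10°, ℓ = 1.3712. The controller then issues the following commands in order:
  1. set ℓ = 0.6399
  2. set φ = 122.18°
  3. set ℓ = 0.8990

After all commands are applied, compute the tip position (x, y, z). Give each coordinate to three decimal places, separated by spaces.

-0.059 0.095 0.890

initial: κ=0.2778, φ=290.10°, ℓ=1.3712
cmd 1: set ℓ=0.6399 → (κ,φ,ℓ)=(0.2778,290.10°,0.6399) → tip=(0.0195,-0.0533,0.6365)
cmd 2: set φ=122.18° → (κ,φ,ℓ)=(0.2778,122.18°,0.6399) → tip=(-0.0302,0.0480,0.6365)
cmd 3: set ℓ=0.8990 → (κ,φ,ℓ)=(0.2778,122.18°,0.8990) → tip=(-0.0595,0.0945,0.8897)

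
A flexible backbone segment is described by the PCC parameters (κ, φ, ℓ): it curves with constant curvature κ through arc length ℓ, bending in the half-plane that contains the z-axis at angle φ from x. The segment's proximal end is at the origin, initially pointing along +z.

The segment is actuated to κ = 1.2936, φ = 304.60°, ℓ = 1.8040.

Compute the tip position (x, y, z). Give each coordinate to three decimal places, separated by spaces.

0.742 -1.076 0.559

θ = κ·ℓ = 1.2936 × 1.8040 = 2.33365 rad
ρ = (1 − cos θ)/κ = (1 − -0.69099)/1.2936 = 1.30720
z = sin θ / κ = 0.72286/1.2936 = 0.55880
x = ρ cos φ = 1.30720 × cos(304.60°) = 0.74228
y = ρ sin φ = 1.30720 × sin(304.60°) = -1.07600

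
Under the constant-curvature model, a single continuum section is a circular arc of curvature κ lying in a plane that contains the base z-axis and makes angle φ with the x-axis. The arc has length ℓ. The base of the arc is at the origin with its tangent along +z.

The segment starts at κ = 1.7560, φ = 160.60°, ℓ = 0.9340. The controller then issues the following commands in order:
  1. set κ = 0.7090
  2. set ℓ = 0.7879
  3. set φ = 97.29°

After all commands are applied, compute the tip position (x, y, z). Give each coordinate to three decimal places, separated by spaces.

-0.027 0.213 0.748

initial: κ=1.7560, φ=160.60°, ℓ=0.9340
cmd 1: set κ=0.7090 → (κ,φ,ℓ)=(0.7090,160.60°,0.9340) → tip=(-0.2812,0.0990,0.8672)
cmd 2: set ℓ=0.7879 → (κ,φ,ℓ)=(0.7090,160.60°,0.7879) → tip=(-0.2022,0.0712,0.7476)
cmd 3: set φ=97.29° → (κ,φ,ℓ)=(0.7090,97.29°,0.7879) → tip=(-0.0272,0.2127,0.7476)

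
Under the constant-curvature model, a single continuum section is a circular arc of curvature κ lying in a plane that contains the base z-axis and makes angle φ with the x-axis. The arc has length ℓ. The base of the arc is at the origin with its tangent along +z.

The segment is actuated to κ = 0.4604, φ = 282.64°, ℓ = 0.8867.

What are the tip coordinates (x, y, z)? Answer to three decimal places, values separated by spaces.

0.039 -0.174 0.862

θ = κ·ℓ = 0.4604 × 0.8867 = 0.40824 rad
ρ = (1 − cos θ)/κ = (1 − 0.91782)/0.4604 = 0.17849
z = sin θ / κ = 0.39699/0.4604 = 0.86228
x = ρ cos φ = 0.17849 × cos(282.64°) = 0.03906
y = ρ sin φ = 0.17849 × sin(282.64°) = -0.17417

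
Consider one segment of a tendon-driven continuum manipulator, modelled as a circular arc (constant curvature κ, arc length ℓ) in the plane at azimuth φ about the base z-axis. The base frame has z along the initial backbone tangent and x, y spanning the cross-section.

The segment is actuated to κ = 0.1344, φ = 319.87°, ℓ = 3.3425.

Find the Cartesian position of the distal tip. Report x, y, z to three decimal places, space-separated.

θ = κ·ℓ = 0.1344 × 3.3425 = 0.44923 rad
ρ = (1 − cos θ)/κ = (1 − 0.90078)/0.1344 = 0.73824
z = sin θ / κ = 0.43427/0.1344 = 3.23120
x = ρ cos φ = 0.73824 × cos(319.87°) = 0.56444
y = ρ sin φ = 0.73824 × sin(319.87°) = -0.47581

0.564 -0.476 3.231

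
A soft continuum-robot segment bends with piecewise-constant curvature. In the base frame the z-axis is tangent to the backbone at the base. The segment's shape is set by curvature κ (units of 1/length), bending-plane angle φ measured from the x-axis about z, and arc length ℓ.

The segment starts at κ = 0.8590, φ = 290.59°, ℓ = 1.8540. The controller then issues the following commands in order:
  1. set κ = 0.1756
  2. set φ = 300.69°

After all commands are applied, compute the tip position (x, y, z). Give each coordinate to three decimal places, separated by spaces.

initial: κ=0.8590, φ=290.59°, ℓ=1.8540
cmd 1: set κ=0.1756 → (κ,φ,ℓ)=(0.1756,290.59°,1.8540) → tip=(0.1052,-0.2800,1.8214)
cmd 2: set φ=300.69° → (κ,φ,ℓ)=(0.1756,300.69°,1.8540) → tip=(0.1527,-0.2572,1.8214)

0.153 -0.257 1.821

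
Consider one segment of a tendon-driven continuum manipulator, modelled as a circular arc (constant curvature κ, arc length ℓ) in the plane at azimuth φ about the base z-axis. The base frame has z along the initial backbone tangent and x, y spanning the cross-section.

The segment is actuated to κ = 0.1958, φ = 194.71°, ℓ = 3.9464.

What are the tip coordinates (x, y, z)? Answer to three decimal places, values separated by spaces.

-1.403 -0.368 3.565

θ = κ·ℓ = 0.1958 × 3.9464 = 0.77271 rad
ρ = (1 − cos θ)/κ = (1 − 0.71602)/0.1958 = 1.45033
z = sin θ / κ = 0.69807/0.1958 = 3.56524
x = ρ cos φ = 1.45033 × cos(194.71°) = -1.40280
y = ρ sin φ = 1.45033 × sin(194.71°) = -0.36828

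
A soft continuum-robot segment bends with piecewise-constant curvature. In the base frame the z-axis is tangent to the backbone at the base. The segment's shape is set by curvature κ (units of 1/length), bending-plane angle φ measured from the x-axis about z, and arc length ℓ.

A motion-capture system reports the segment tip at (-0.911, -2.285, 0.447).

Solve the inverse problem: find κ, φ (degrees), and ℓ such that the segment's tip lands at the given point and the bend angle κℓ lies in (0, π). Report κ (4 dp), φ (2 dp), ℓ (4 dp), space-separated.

ρ = √(x²+y²) = √(-0.911² + -2.285²) = 2.45991
φ = atan2(y, x) mod 360° = atan2(-2.285, -0.911) = 248.2635°
|p|² = ρ² + z² = 2.45991² + 0.447² = 6.25096
κ = 2ρ / |p|² = 2×2.45991 / 6.25096 = 0.78705
θ = 2·atan2(ρ, z) = 2·atan2(2.45991, 0.447) = 2.78209 rad
ℓ = θ/κ = 2.78209/0.78705 = 3.53483

0.7871 248.26 3.5348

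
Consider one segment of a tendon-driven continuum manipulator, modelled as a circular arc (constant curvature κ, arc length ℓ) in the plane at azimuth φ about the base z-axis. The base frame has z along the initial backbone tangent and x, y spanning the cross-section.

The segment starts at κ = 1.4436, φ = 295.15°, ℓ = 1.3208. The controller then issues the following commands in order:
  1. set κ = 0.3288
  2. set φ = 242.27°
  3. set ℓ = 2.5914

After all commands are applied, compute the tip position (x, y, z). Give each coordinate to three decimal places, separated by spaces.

initial: κ=1.4436, φ=295.15°, ℓ=1.3208
cmd 1: set κ=0.3288 → (κ,φ,ℓ)=(0.3288,295.15°,1.3208) → tip=(0.1200,-0.2556,1.2797)
cmd 2: set φ=242.27° → (κ,φ,ℓ)=(0.3288,242.27°,1.3208) → tip=(-0.1314,-0.2499,1.2797)
cmd 3: set ℓ=2.5914 → (κ,φ,ℓ)=(0.3288,242.27°,2.5914) → tip=(-0.4834,-0.9195,2.2890)

-0.483 -0.920 2.289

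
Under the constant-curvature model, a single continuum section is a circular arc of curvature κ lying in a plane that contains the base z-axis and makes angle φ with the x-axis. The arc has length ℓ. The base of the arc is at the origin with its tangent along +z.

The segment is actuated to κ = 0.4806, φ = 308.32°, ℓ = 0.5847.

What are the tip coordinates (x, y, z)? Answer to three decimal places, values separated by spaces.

0.051 -0.064 0.577

θ = κ·ℓ = 0.4806 × 0.5847 = 0.28101 rad
ρ = (1 − cos θ)/κ = (1 − 0.96078)/0.4806 = 0.08161
z = sin θ / κ = 0.27732/0.4806 = 0.57704
x = ρ cos φ = 0.08161 × cos(308.32°) = 0.05060
y = ρ sin φ = 0.08161 × sin(308.32°) = -0.06403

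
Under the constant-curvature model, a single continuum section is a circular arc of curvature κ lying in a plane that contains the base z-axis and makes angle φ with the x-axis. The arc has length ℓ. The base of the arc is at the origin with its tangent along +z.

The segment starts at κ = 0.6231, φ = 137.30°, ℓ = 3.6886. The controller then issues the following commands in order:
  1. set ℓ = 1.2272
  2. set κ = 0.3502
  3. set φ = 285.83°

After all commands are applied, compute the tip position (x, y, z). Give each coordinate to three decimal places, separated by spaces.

initial: κ=0.6231, φ=137.30°, ℓ=3.6886
cmd 1: set ℓ=1.2272 → (κ,φ,ℓ)=(0.6231,137.30°,1.2272) → tip=(-0.3283,0.3030,1.1111)
cmd 2: set κ=0.3502 → (κ,φ,ℓ)=(0.3502,137.30°,1.2272) → tip=(-0.1908,0.1761,1.1898)
cmd 3: set φ=285.83° → (κ,φ,ℓ)=(0.3502,285.83°,1.2272) → tip=(0.0708,-0.2498,1.1898)

0.071 -0.250 1.190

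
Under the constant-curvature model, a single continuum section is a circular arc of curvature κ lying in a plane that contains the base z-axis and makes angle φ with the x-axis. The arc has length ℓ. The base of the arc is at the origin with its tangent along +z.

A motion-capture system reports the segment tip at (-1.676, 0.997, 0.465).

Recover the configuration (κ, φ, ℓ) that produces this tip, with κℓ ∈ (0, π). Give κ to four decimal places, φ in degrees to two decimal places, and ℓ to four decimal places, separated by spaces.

ρ = √(x²+y²) = √(-1.676² + 0.997²) = 1.95012
φ = atan2(y, x) mod 360° = atan2(0.997, -1.676) = 149.2529°
|p|² = ρ² + z² = 1.95012² + 0.465² = 4.01921
κ = 2ρ / |p|² = 2×1.95012 / 4.01921 = 0.97040
θ = 2·atan2(ρ, z) = 2·atan2(1.95012, 0.465) = 2.67344 rad
ℓ = θ/κ = 2.67344/0.97040 = 2.75498

0.9704 149.25 2.7550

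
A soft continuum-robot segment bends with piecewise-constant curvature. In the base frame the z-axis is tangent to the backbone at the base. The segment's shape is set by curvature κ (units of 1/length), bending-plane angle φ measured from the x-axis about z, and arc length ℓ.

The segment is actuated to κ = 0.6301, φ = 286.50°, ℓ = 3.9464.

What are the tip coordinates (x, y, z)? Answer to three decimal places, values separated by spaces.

0.808 -2.729 0.967

θ = κ·ℓ = 0.6301 × 3.9464 = 2.48663 rad
ρ = (1 − cos θ)/κ = (1 − -0.79307)/0.6301 = 2.84569
z = sin θ / κ = 0.60913/0.6301 = 0.96672
x = ρ cos φ = 2.84569 × cos(286.50°) = 0.80822
y = ρ sin φ = 2.84569 × sin(286.50°) = -2.72850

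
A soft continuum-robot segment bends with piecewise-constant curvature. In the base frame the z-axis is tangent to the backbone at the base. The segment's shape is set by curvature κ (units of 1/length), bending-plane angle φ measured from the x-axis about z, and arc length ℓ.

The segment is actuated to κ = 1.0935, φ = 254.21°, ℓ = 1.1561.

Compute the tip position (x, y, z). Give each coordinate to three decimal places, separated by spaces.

θ = κ·ℓ = 1.0935 × 1.1561 = 1.26420 rad
ρ = (1 − cos θ)/κ = (1 − 0.30182)/1.0935 = 0.63848
z = sin θ / κ = 0.95336/1.0935 = 0.87185
x = ρ cos φ = 0.63848 × cos(254.21°) = -0.17374
y = ρ sin φ = 0.63848 × sin(254.21°) = -0.61439

-0.174 -0.614 0.872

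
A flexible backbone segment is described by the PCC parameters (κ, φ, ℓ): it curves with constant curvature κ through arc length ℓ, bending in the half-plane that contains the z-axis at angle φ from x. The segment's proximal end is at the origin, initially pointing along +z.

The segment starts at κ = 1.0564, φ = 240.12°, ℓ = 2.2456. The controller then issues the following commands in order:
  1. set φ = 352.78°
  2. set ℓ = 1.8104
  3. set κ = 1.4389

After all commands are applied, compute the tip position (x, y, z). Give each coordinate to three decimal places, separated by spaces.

initial: κ=1.0564, φ=240.12°, ℓ=2.2456
cmd 1: set φ=352.78° → (κ,φ,ℓ)=(1.0564,352.78°,2.2456) → tip=(1.6137,-0.2044,0.6585)
cmd 2: set ℓ=1.8104 → (κ,φ,ℓ)=(1.0564,352.78°,1.8104) → tip=(1.2538,-0.1588,0.8919)
cmd 3: set κ=1.4389 → (κ,φ,ℓ)=(1.4389,352.78°,1.8104) → tip=(1.2820,-0.1624,0.3553)

1.282 -0.162 0.355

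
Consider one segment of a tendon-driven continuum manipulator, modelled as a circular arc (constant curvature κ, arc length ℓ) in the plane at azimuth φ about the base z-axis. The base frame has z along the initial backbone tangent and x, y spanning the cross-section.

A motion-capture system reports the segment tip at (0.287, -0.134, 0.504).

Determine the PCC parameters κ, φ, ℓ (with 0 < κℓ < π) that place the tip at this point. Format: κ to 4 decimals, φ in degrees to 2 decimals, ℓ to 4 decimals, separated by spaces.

ρ = √(x²+y²) = √(0.287² + -0.134²) = 0.31674
φ = atan2(y, x) mod 360° = atan2(-0.134, 0.287) = 334.9722°
|p|² = ρ² + z² = 0.31674² + 0.504² = 0.35434
κ = 2ρ / |p|² = 2×0.31674 / 0.35434 = 1.78778
θ = 2·atan2(ρ, z) = 2·atan2(0.31674, 0.504) = 1.12216 rad
ℓ = θ/κ = 1.12216/1.78778 = 0.62768

1.7878 334.97 0.6277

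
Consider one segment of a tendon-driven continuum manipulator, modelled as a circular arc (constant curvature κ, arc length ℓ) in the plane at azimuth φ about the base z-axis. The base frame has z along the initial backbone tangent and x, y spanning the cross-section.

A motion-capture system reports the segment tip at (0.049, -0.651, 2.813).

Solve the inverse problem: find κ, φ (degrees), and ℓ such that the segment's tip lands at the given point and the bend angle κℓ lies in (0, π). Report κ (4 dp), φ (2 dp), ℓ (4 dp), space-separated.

0.1566 274.30 2.9129

ρ = √(x²+y²) = √(0.049² + -0.651²) = 0.65284
φ = atan2(y, x) mod 360° = atan2(-0.651, 0.049) = 274.3045°
|p|² = ρ² + z² = 0.65284² + 2.813² = 8.33917
κ = 2ρ / |p|² = 2×0.65284 / 8.33917 = 0.15657
θ = 2·atan2(ρ, z) = 2·atan2(0.65284, 2.813) = 0.45609 rad
ℓ = θ/κ = 0.45609/0.15657 = 2.91294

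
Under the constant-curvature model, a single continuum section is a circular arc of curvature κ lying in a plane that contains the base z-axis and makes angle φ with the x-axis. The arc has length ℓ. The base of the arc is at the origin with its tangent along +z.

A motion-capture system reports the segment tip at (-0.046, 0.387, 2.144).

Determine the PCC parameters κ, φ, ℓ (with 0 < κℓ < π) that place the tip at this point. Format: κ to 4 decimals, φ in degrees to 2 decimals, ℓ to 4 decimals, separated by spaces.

0.1641 96.78 2.1909

ρ = √(x²+y²) = √(-0.046² + 0.387²) = 0.38972
φ = atan2(y, x) mod 360° = atan2(0.387, -0.046) = 96.7785°
|p|² = ρ² + z² = 0.38972² + 2.144² = 4.74862
κ = 2ρ / |p|² = 2×0.38972 / 4.74862 = 0.16414
θ = 2·atan2(ρ, z) = 2·atan2(0.38972, 2.144) = 0.35962 rad
ℓ = θ/κ = 0.35962/0.16414 = 2.19092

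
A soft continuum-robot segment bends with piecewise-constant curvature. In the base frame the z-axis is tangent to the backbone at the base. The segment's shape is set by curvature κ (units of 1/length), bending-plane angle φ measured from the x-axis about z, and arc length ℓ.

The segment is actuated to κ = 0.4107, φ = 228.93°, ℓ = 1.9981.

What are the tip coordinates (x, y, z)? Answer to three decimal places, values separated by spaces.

θ = κ·ℓ = 0.4107 × 1.9981 = 0.82062 rad
ρ = (1 − cos θ)/κ = (1 − 0.68177)/0.4107 = 0.77485
z = sin θ / κ = 0.73157/0.4107 = 1.78127
x = ρ cos φ = 0.77485 × cos(228.93°) = -0.50906
y = ρ sin φ = 0.77485 × sin(228.93°) = -0.58417

-0.509 -0.584 1.781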